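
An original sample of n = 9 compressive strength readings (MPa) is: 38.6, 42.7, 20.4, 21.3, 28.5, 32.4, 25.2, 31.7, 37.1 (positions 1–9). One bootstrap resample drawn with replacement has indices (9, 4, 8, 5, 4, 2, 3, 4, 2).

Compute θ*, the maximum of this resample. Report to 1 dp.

θ* = 42.7

Resample values: 37.1, 21.3, 31.7, 28.5, 21.3, 42.7, 20.4, 21.3, 42.7.
Maximum = 42.7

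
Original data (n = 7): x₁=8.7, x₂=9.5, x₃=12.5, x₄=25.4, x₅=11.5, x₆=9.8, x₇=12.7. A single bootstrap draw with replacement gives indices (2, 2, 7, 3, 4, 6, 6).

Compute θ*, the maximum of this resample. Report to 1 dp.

Resample values: 9.5, 9.5, 12.7, 12.5, 25.4, 9.8, 9.8.
Maximum = 25.4

θ* = 25.4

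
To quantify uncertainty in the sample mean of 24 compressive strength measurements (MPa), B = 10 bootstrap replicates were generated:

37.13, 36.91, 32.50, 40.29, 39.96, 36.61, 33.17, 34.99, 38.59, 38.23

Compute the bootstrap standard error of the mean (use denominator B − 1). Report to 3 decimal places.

SE* = 2.635

Bootstrap SE is the standard deviation of the 10 replicate means.
Mean of replicates: (37.13 + 36.91 + 32.50 + 40.29 + 39.96 + 36.61 + 33.17 + 34.99 + 38.59 + 38.23) / 10 = 368.3800 / 10 = 36.8380
Sum of squared deviations: (+0.2920)² + (+0.0720)² + (−4.3380)² + (+3.4520)² + (+3.1220)² + (−0.2280)² + (−3.6680)² + (−1.8480)² + (+1.7520)² + (+1.3920)² = 62.5004
Variance = 62.5004 / 9 = 6.9445
SE* = √6.9445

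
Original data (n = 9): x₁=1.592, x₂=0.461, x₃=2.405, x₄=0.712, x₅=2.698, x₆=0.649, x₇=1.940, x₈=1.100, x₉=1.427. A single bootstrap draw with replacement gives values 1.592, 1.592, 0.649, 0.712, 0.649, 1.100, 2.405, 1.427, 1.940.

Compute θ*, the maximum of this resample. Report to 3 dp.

Maximum = 2.405

θ* = 2.405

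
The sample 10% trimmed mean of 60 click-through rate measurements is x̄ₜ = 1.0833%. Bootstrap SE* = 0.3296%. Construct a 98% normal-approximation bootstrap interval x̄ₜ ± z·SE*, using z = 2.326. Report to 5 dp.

Margin = 2.326 × 0.3296 = 0.766650
Interval: 1.0833 ± 0.766650

(0.31665, 1.84995)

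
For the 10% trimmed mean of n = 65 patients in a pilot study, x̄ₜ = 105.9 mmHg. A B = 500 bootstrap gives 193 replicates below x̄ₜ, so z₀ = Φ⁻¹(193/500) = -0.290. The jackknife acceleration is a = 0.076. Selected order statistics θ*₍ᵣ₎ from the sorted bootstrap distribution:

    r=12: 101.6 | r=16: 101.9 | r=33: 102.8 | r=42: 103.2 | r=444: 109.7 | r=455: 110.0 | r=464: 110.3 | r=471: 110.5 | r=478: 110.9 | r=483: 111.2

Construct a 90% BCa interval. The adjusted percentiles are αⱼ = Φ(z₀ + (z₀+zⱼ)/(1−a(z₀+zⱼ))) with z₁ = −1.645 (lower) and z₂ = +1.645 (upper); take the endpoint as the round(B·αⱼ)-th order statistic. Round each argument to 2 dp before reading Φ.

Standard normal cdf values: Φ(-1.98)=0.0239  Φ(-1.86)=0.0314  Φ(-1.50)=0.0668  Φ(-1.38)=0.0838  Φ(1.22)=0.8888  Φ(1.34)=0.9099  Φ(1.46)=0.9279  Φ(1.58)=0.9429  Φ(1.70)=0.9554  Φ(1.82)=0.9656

Lower: z₀ + z₁ = -0.290 + (-1.645) = -1.935; 1 − a(z₀+z₁) = 1 − (0.076)(-1.935) = 1.1471; argument = -0.290 + (-1.935)/1.1471 = -1.9769 → -1.98.
α₁ = Φ(-1.98) = 0.0239; rank = round(500 × 0.0239) = 12; θ*₍12₎ = 101.6.
Upper: z₀ + z₂ = 1.355; 1 − a(z₀+z₂) = 0.8970; argument = 1.2206 → 1.22; α₂ = 0.8888; rank = 444; θ*₍444₎ = 109.7.

(101.6, 109.7)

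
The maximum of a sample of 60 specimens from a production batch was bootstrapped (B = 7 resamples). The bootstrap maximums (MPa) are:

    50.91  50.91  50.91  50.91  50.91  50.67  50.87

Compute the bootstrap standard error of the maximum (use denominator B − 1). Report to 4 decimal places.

Bootstrap SE is the standard deviation of the 7 replicate maximums.
Mean of replicates: (50.91 + 50.91 + 50.91 + 50.91 + 50.91 + 50.67 + 50.87) / 7 = 356.09000 / 7 = 50.87000
Sum of squared deviations: (+0.04000)² + (+0.04000)² + (+0.04000)² + (+0.04000)² + (+0.04000)² + (−0.20000)² + (+0.00000)² = 0.04800
Variance = 0.04800 / 6 = 0.00800
SE* = √0.00800

SE* = 0.0894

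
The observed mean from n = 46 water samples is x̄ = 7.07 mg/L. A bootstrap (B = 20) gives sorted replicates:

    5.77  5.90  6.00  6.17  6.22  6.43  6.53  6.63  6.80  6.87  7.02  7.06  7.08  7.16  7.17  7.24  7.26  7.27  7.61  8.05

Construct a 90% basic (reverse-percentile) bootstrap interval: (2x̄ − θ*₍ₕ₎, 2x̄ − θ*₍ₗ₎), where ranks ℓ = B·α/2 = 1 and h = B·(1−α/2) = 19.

Percentile endpoints at ranks 1 and 19: θ*₍1₎ = 5.77, θ*₍19₎ = 7.61.
Basic interval reflects these around x̄:
  lower = 2 × 7.07 − 7.61 = 6.53
  upper = 2 × 7.07 − 5.77 = 8.37

(6.53, 8.37)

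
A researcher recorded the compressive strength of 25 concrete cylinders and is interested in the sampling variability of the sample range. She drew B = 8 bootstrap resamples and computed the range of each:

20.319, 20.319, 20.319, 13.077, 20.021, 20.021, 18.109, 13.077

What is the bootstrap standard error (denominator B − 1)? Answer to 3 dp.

Bootstrap SE is the standard deviation of the 8 replicate ranges.
Mean of replicates: (20.319 + 20.319 + 20.319 + 13.077 + 20.021 + 20.021 + 18.109 + 13.077) / 8 = 145.2620 / 8 = 18.1578
Sum of squared deviations: (+2.1612)² + (+2.1612)² + (+2.1612)² + (−5.0808)² + (+1.8633)² + (+1.8633)² + (−0.0487)² + (−5.0808)² = 72.5868
Variance = 72.5868 / 7 = 10.3695
SE* = √10.3695

SE* = 3.220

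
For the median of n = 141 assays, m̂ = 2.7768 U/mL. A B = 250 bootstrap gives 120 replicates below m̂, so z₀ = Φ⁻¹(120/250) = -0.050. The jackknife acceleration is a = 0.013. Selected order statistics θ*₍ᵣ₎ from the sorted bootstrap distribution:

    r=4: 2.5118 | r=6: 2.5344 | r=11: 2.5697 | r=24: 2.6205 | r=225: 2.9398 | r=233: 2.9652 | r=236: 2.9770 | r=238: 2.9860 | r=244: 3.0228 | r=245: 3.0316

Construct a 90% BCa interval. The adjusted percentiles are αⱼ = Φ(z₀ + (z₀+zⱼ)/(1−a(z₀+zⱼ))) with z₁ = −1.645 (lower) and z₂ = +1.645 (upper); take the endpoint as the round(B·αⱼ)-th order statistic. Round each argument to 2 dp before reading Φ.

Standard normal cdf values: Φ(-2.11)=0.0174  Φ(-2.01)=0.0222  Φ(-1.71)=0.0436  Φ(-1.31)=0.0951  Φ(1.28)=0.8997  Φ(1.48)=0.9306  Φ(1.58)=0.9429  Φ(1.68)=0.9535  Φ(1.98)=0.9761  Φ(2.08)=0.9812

Lower: z₀ + z₁ = -0.050 + (-1.645) = -1.695; 1 − a(z₀+z₁) = 1 − (0.013)(-1.695) = 1.0220; argument = -0.050 + (-1.695)/1.0220 = -1.7085 → -1.71.
α₁ = Φ(-1.71) = 0.0436; rank = round(250 × 0.0436) = 11; θ*₍11₎ = 2.5697.
Upper: z₀ + z₂ = 1.595; 1 − a(z₀+z₂) = 0.9793; argument = 1.5788 → 1.58; α₂ = 0.9429; rank = 236; θ*₍236₎ = 2.9770.

(2.5697, 2.9770)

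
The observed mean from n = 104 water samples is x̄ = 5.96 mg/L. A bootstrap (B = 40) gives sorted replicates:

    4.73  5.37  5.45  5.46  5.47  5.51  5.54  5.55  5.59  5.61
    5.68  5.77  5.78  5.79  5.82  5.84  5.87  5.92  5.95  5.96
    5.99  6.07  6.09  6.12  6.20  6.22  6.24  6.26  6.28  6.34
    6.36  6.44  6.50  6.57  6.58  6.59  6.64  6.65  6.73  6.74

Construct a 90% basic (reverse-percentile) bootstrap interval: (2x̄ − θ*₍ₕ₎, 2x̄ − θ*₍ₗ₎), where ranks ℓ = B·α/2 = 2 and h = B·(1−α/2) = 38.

(5.27, 6.55)

Percentile endpoints at ranks 2 and 38: θ*₍2₎ = 5.37, θ*₍38₎ = 6.65.
Basic interval reflects these around x̄:
  lower = 2 × 5.96 − 6.65 = 5.27
  upper = 2 × 5.96 − 5.37 = 6.55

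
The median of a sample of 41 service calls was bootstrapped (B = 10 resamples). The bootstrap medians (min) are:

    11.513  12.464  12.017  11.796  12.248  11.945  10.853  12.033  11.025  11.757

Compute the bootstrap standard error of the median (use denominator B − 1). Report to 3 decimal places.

Bootstrap SE is the standard deviation of the 10 replicate medians.
Mean of replicates: (11.513 + 12.464 + 12.017 + 11.796 + 12.248 + 11.945 + 10.853 + 12.033 + 11.025 + 11.757) / 10 = 117.6510 / 10 = 11.7651
Sum of squared deviations: (−0.2521)² + (+0.6989)² + (+0.2519)² + (+0.0309)² + (+0.4829)² + (+0.1799)² + (−0.9121)² + (+0.2679)² + (−0.7401)² + (−0.0081)² = 2.3335
Variance = 2.3335 / 9 = 0.2593
SE* = √0.2593

SE* = 0.509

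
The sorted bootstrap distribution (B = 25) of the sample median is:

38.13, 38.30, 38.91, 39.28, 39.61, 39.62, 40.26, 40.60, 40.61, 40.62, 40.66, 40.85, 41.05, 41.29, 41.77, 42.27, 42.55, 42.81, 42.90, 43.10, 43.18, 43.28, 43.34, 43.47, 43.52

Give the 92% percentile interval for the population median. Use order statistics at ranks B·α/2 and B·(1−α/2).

α = 0.08; lower rank = 25 × 0.040 = 1; upper rank = 25 × 0.960 = 24.
The 1st smallest replicate is 38.13; the 24th is 43.47.

(38.13, 43.47)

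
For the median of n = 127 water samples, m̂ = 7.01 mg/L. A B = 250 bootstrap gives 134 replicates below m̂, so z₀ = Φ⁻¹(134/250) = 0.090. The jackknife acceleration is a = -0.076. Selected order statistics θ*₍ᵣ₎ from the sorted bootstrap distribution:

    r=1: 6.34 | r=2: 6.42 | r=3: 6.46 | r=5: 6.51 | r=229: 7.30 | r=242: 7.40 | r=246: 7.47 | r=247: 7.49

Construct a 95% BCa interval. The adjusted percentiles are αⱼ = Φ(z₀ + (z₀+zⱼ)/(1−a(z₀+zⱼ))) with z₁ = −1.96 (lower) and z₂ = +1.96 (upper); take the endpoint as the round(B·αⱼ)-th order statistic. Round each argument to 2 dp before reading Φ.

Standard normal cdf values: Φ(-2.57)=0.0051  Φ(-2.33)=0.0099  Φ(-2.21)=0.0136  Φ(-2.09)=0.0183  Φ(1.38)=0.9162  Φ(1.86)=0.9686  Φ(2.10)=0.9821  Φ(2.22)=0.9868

(6.51, 7.40)

Lower: z₀ + z₁ = 0.090 + (-1.960) = -1.870; 1 − a(z₀+z₁) = 1 − (-0.076)(-1.870) = 0.8579; argument = 0.090 + (-1.870)/0.8579 = -2.0898 → -2.09.
α₁ = Φ(-2.09) = 0.0183; rank = round(250 × 0.0183) = 5; θ*₍5₎ = 6.51.
Upper: z₀ + z₂ = 2.050; 1 − a(z₀+z₂) = 1.1558; argument = 1.8637 → 1.86; α₂ = 0.9686; rank = 242; θ*₍242₎ = 7.40.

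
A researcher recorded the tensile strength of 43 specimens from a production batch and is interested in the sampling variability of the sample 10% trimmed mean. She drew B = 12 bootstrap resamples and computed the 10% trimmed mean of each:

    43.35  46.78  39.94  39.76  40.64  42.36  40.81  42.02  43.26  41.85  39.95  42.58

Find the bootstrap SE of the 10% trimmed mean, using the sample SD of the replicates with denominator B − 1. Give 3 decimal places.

Bootstrap SE is the standard deviation of the 12 replicate 10% trimmed means.
Mean of replicates: (43.35 + 46.78 + 39.94 + 39.76 + 40.64 + 42.36 + 40.81 + 42.02 + 43.26 + 41.85 + 39.95 + 42.58) / 12 = 503.3000 / 12 = 41.9417
Sum of squared deviations: (+1.4083)² + (+4.8383)² + (−2.0017)² + (−2.1817)² + (−1.3017)² + (+0.4183)² + (−1.1317)² + (+0.0783)² + (+1.3183)² + (−0.0917)² + (−1.9917)² + (+0.6383)² = 43.4360
Variance = 43.4360 / 11 = 3.9487
SE* = √3.9487

SE* = 1.987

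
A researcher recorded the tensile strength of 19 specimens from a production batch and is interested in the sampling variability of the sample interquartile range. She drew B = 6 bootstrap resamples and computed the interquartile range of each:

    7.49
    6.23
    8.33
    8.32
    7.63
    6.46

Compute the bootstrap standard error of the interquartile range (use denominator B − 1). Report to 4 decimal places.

Bootstrap SE is the standard deviation of the 6 replicate interquartile ranges.
Mean of replicates: (7.49 + 6.23 + 8.33 + 8.32 + 7.63 + 6.46) / 6 = 44.46000 / 6 = 7.41000
Sum of squared deviations: (+0.08000)² + (−1.18000)² + (+0.92000)² + (+0.91000)² + (+0.22000)² + (−0.95000)² = 4.02420
Variance = 4.02420 / 5 = 0.80484
SE* = √0.80484

SE* = 0.8971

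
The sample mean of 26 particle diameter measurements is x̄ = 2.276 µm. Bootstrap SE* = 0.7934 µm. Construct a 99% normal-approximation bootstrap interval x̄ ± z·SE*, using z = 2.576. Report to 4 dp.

(0.2322, 4.3198)

Margin = 2.576 × 0.7934 = 2.04380
Interval: 2.276 ± 2.04380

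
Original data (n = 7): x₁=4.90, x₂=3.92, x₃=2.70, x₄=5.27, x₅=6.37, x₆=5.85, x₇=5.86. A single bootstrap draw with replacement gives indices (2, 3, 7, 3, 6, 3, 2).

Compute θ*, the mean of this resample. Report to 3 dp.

θ* = 3.950

Resample values: 3.92, 2.70, 5.86, 2.70, 5.85, 2.70, 3.92.
Mean = (3.92 + 2.70 + 5.86 + 2.70 + 5.85 + 2.70 + 3.92) / 7 = 27.650 / 7 = 3.950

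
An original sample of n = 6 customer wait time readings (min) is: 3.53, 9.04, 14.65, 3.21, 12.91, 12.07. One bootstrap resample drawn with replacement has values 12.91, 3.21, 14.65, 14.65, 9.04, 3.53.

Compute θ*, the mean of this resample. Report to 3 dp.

θ* = 9.665

Mean = (12.91 + 3.21 + 14.65 + 14.65 + 9.04 + 3.53) / 6 = 57.990 / 6 = 9.665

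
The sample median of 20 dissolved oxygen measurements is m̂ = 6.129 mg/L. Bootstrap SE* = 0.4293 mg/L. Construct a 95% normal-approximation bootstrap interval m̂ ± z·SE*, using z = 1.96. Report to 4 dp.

(5.2876, 6.9704)

Margin = 1.96 × 0.4293 = 0.84143
Interval: 6.129 ± 0.84143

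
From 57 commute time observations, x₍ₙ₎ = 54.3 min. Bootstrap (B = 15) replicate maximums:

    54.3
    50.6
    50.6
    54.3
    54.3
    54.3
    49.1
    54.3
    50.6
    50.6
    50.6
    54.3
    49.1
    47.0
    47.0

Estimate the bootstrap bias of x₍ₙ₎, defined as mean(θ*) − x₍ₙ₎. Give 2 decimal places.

mean(θ*) = (54.3 + 50.6 + 50.6 + 54.3 + 54.3 + 54.3 + 49.1 + 54.3 + 50.6 + 50.6 + 50.6 + 54.3 + 49.1 + 47.0 + 47.0) / 15 = 51.400
bias = 51.400 − 54.3

bias = −2.90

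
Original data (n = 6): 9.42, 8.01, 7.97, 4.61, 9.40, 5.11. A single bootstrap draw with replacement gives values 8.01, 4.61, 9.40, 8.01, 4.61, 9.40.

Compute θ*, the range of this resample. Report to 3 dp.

Range = 9.40 − 4.61 = 4.790

θ* = 4.790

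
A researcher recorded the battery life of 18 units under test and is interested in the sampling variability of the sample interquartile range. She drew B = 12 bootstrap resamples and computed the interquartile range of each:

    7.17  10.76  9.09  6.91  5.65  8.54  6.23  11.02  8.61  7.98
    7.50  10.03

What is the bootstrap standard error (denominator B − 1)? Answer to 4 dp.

SE* = 1.7183

Bootstrap SE is the standard deviation of the 12 replicate interquartile ranges.
Mean of replicates: (7.17 + 10.76 + 9.09 + 6.91 + 5.65 + 8.54 + 6.23 + 11.02 + 8.61 + 7.98 + 7.50 + 10.03) / 12 = 99.49000 / 12 = 8.29083
Sum of squared deviations: (−1.12083)² + (+2.46917)² + (+0.79917)² + (−1.38083)² + (−2.64083)² + (+0.24917)² + (−2.06083)² + (+2.72917)² + (+0.31917)² + (−0.31083)² + (−0.79083)² + (+1.73917)² = 32.47849
Variance = 32.47849 / 11 = 2.95259
SE* = √2.95259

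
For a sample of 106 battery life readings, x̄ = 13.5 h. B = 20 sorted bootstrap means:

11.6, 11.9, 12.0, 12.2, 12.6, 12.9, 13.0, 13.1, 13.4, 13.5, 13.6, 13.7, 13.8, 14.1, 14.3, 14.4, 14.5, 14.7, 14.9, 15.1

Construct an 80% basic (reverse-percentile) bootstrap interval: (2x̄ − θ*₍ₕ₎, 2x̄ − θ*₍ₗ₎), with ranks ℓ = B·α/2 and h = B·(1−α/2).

Percentile endpoints at ranks 2 and 18: θ*₍2₎ = 11.9, θ*₍18₎ = 14.7.
Basic interval reflects these around x̄:
  lower = 2 × 13.5 − 14.7 = 12.3
  upper = 2 × 13.5 − 11.9 = 15.1

(12.3, 15.1)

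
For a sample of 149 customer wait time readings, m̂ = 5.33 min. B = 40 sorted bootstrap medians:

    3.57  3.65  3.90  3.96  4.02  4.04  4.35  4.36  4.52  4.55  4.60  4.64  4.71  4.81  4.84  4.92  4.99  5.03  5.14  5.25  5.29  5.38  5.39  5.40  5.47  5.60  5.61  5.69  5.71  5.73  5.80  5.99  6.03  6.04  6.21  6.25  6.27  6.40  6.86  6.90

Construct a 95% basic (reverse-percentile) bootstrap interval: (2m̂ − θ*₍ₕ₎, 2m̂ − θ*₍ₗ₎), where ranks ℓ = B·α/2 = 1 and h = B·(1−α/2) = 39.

(3.80, 7.09)

Percentile endpoints at ranks 1 and 39: θ*₍1₎ = 3.57, θ*₍39₎ = 6.86.
Basic interval reflects these around m̂:
  lower = 2 × 5.33 − 6.86 = 3.80
  upper = 2 × 5.33 − 3.57 = 7.09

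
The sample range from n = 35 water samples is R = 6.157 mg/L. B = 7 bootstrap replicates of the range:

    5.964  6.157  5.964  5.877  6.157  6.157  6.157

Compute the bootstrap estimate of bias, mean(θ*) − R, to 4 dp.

mean(θ*) = (5.964 + 6.157 + 5.964 + 5.877 + 6.157 + 6.157 + 6.157) / 7 = 6.06186
bias = 6.06186 − 6.157

bias = −0.0951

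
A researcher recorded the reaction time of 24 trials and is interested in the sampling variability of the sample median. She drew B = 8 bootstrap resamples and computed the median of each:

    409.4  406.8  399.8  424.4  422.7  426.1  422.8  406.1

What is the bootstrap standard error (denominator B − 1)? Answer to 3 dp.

SE* = 10.282

Bootstrap SE is the standard deviation of the 8 replicate medians.
Mean of replicates: (409.4 + 406.8 + 399.8 + 424.4 + 422.7 + 426.1 + 422.8 + 406.1) / 8 = 3318.1000 / 8 = 414.7625
Sum of squared deviations: (−5.3625)² + (−7.9625)² + (−14.9625)² + (+9.6375)² + (+7.9375)² + (+11.3375)² + (+8.0375)² + (−8.6625)² = 740.0987
Variance = 740.0987 / 7 = 105.7284
SE* = √105.7284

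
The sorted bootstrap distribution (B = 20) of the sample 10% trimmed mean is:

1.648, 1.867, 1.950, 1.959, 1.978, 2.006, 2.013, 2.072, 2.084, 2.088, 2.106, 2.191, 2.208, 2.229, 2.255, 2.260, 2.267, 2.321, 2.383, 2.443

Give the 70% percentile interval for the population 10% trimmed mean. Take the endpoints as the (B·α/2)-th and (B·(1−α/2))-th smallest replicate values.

α = 0.30; lower rank = 20 × 0.150 = 3; upper rank = 20 × 0.850 = 17.
The 3rd smallest replicate is 1.950; the 17th is 2.267.

(1.950, 2.267)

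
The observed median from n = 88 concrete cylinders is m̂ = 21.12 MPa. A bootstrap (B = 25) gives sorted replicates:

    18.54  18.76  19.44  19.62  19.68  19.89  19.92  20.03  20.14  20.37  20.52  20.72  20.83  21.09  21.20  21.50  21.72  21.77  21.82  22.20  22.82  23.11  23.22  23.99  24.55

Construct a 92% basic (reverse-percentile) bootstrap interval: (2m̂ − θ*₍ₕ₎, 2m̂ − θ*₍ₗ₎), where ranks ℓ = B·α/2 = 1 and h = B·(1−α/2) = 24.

Percentile endpoints at ranks 1 and 24: θ*₍1₎ = 18.54, θ*₍24₎ = 23.99.
Basic interval reflects these around m̂:
  lower = 2 × 21.12 − 23.99 = 18.25
  upper = 2 × 21.12 − 18.54 = 23.70

(18.25, 23.70)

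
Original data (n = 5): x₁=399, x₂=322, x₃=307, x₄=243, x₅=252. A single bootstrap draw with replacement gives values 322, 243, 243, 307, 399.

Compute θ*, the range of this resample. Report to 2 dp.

Range = 399 − 243 = 156.00

θ* = 156.00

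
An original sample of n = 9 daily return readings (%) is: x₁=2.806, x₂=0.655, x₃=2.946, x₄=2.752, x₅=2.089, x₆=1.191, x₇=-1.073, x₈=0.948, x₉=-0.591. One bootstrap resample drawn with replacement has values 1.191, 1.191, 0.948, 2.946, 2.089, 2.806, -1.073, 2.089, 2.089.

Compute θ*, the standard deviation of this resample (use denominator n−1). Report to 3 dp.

θ* = 1.219

Mean = 1.5862; sum of squared deviations = 11.8864
s² = 11.8864 / 8 = 1.4858
s = √1.4858 = 1.219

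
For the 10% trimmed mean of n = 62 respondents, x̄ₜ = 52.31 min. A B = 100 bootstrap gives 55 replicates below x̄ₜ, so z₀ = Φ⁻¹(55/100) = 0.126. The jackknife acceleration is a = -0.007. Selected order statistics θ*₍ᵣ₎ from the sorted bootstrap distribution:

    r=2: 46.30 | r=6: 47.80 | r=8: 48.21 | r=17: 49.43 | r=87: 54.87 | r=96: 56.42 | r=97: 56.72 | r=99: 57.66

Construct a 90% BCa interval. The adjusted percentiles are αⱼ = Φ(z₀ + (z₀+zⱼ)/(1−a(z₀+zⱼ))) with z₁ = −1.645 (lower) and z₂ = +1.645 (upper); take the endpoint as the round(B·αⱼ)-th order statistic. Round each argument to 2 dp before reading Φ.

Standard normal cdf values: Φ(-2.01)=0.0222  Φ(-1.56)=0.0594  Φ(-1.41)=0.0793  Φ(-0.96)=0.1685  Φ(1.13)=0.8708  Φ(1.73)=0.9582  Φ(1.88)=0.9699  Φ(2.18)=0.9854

Lower: z₀ + z₁ = 0.126 + (-1.645) = -1.519; 1 − a(z₀+z₁) = 1 − (-0.007)(-1.519) = 0.9894; argument = 0.126 + (-1.519)/0.9894 = -1.4093 → -1.41.
α₁ = Φ(-1.41) = 0.0793; rank = round(100 × 0.0793) = 8; θ*₍8₎ = 48.21.
Upper: z₀ + z₂ = 1.771; 1 − a(z₀+z₂) = 1.0124; argument = 1.8753 → 1.88; α₂ = 0.9699; rank = 97; θ*₍97₎ = 56.72.

(48.21, 56.72)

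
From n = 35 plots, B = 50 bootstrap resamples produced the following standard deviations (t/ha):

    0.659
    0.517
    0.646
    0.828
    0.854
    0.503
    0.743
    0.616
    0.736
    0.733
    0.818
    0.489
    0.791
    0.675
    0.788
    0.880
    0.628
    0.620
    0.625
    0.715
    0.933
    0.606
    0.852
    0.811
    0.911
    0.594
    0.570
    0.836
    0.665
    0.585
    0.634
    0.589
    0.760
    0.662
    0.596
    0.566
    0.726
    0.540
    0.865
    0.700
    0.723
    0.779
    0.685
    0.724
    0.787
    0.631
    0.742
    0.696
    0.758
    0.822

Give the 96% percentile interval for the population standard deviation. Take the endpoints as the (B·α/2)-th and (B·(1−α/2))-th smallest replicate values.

(0.489, 0.911)

Sorted replicates: 0.489, 0.503, 0.517, 0.540, 0.566, 0.570, 0.585, 0.589, 0.594, 0.596, 0.606, 0.616, 0.620, 0.625, 0.628, 0.631, 0.634, 0.646, 0.659, 0.662, 0.665, 0.675, 0.685, 0.696, 0.700, 0.715, 0.723, 0.724, 0.726, 0.733, 0.736, 0.742, 0.743, 0.758, 0.760, 0.779, 0.787, 0.788, 0.791, 0.811, 0.818, 0.822, 0.828, 0.836, 0.852, 0.854, 0.865, 0.880, 0.911, 0.933
α = 0.04; lower rank = 50 × 0.020 = 1; upper rank = 50 × 0.980 = 49.
The 1st smallest replicate is 0.489; the 49th is 0.911.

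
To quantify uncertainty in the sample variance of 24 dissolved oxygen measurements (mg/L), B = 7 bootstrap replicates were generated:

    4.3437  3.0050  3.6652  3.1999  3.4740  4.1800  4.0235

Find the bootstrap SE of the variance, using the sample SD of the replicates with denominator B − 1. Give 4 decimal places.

SE* = 0.5058

Bootstrap SE is the standard deviation of the 7 replicate variances.
Mean of replicates: (4.3437 + 3.0050 + 3.6652 + 3.1999 + 3.4740 + 4.1800 + 4.0235) / 7 = 25.89130 / 7 = 3.69876
Sum of squared deviations: (+0.64494)² + (−0.69376)² + (−0.03356)² + (−0.49886)² + (−0.22476)² + (+0.48124)² + (+0.32474)² = 1.53480
Variance = 1.53480 / 6 = 0.25580
SE* = √0.25580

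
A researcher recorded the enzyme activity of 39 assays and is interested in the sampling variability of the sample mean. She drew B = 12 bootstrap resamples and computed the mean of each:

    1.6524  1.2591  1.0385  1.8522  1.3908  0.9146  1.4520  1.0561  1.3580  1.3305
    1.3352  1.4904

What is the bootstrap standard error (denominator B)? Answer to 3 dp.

Bootstrap SE is the standard deviation of the 12 replicate means.
Mean of replicates: (1.6524 + 1.2591 + 1.0385 + 1.8522 + 1.3908 + 0.9146 + 1.4520 + 1.0561 + 1.3580 + 1.3305 + 1.3352 + 1.4904) / 12 = 16.12980 / 12 = 1.34415
Sum of squared deviations: (+0.30825)² + (−0.08505)² + (−0.30565)² + (+0.50805)² + (+0.04665)² + (−0.42955)² + (+0.10785)² + (−0.28805)² + (+0.01385)² + (−0.01365)² + (−0.00895)² + (+0.14625)² = 0.75693
Variance = 0.75693 / 12 = 0.06308
SE* = √0.06308

SE* = 0.251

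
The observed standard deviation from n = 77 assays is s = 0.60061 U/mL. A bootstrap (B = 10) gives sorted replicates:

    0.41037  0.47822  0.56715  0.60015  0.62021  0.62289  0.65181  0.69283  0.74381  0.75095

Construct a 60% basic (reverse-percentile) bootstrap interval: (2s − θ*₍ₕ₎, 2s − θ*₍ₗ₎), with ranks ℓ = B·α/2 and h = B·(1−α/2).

Percentile endpoints at ranks 2 and 8: θ*₍2₎ = 0.47822, θ*₍8₎ = 0.69283.
Basic interval reflects these around s:
  lower = 2 × 0.60061 − 0.69283 = 0.50839
  upper = 2 × 0.60061 − 0.47822 = 0.72300

(0.50839, 0.72300)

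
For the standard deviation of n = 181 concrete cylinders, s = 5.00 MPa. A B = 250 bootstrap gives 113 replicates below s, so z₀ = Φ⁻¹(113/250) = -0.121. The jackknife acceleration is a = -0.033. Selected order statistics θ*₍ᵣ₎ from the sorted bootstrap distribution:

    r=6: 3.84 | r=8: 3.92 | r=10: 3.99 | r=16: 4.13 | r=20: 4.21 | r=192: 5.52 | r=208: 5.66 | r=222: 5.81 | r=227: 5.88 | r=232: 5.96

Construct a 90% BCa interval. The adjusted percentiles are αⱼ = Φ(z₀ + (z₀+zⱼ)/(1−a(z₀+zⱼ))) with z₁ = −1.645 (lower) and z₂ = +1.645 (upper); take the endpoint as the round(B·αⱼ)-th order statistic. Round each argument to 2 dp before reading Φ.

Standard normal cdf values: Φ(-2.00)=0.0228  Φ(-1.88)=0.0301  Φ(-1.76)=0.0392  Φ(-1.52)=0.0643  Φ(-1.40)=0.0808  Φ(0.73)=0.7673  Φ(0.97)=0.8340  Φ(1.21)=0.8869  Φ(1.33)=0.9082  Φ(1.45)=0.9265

(3.84, 5.88)

Lower: z₀ + z₁ = -0.121 + (-1.645) = -1.766; 1 − a(z₀+z₁) = 1 − (-0.033)(-1.766) = 0.9417; argument = -0.121 + (-1.766)/0.9417 = -1.9963 → -2.00.
α₁ = Φ(-2.00) = 0.0228; rank = round(250 × 0.0228) = 6; θ*₍6₎ = 3.84.
Upper: z₀ + z₂ = 1.524; 1 − a(z₀+z₂) = 1.0503; argument = 1.3300 → 1.33; α₂ = 0.9082; rank = 227; θ*₍227₎ = 5.88.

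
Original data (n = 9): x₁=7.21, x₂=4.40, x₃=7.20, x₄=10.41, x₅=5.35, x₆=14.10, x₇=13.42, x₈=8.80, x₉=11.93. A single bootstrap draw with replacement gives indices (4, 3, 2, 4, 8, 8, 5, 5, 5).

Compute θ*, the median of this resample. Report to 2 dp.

Resample values: 10.41, 7.20, 4.40, 10.41, 8.80, 8.80, 5.35, 5.35, 5.35.
Sorted: 4.40, 5.35, 5.35, 5.35, 7.20, 8.80, 8.80, 10.41, 10.41
Median = middle value = 7.20

θ* = 7.20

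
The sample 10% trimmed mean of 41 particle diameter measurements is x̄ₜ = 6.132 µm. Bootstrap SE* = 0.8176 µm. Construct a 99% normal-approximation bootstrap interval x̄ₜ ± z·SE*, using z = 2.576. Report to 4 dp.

Margin = 2.576 × 0.8176 = 2.10614
Interval: 6.132 ± 2.10614

(4.0259, 8.2381)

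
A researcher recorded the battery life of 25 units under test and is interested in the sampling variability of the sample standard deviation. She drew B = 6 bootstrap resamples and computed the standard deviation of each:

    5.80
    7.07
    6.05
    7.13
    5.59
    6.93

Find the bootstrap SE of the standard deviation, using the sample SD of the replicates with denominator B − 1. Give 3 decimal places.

Bootstrap SE is the standard deviation of the 6 replicate standard deviations.
Mean of replicates: (5.80 + 7.07 + 6.05 + 7.13 + 5.59 + 6.93) / 6 = 38.5700 / 6 = 6.4283
Sum of squared deviations: (−0.6283)² + (+0.6417)² + (−0.3783)² + (+0.7017)² + (−0.8383)² + (+0.5017)² = 2.3965
Variance = 2.3965 / 5 = 0.4793
SE* = √0.4793

SE* = 0.692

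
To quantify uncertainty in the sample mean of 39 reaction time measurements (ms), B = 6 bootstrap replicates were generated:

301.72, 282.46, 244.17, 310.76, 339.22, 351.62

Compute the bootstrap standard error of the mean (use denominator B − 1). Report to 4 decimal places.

SE* = 38.9787

Bootstrap SE is the standard deviation of the 6 replicate means.
Mean of replicates: (301.72 + 282.46 + 244.17 + 310.76 + 339.22 + 351.62) / 6 = 1829.95000 / 6 = 304.99167
Sum of squared deviations: (−3.27167)² + (−22.53167)² + (−60.82167)² + (+5.76833)² + (+34.22833)² + (+46.62833)² = 7596.70888
Variance = 7596.70888 / 5 = 1519.34178
SE* = √1519.34178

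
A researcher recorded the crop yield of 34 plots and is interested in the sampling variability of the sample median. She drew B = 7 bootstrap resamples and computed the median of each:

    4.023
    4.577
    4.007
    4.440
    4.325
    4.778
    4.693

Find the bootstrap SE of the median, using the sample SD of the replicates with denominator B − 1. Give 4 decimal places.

SE* = 0.3065

Bootstrap SE is the standard deviation of the 7 replicate medians.
Mean of replicates: (4.023 + 4.577 + 4.007 + 4.440 + 4.325 + 4.778 + 4.693) / 7 = 30.84300 / 7 = 4.40614
Sum of squared deviations: (−0.38314)² + (+0.17086)² + (−0.39914)² + (+0.03386)² + (−0.08114)² + (+0.37186)² + (+0.28686)² = 0.56360
Variance = 0.56360 / 6 = 0.09393
SE* = √0.09393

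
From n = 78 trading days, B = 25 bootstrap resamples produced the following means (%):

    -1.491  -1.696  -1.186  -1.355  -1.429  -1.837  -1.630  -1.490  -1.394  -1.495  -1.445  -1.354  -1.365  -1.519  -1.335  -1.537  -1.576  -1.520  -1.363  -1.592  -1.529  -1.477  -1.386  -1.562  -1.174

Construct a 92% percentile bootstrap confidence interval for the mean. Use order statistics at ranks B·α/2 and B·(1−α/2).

Sorted replicates: -1.837, -1.696, -1.630, -1.592, -1.576, -1.562, -1.537, -1.529, -1.520, -1.519, -1.495, -1.491, -1.490, -1.477, -1.445, -1.429, -1.394, -1.386, -1.365, -1.363, -1.355, -1.354, -1.335, -1.186, -1.174
α = 0.08; lower rank = 25 × 0.040 = 1; upper rank = 25 × 0.960 = 24.
The 1st smallest replicate is -1.837; the 24th is -1.186.

(-1.837, -1.186)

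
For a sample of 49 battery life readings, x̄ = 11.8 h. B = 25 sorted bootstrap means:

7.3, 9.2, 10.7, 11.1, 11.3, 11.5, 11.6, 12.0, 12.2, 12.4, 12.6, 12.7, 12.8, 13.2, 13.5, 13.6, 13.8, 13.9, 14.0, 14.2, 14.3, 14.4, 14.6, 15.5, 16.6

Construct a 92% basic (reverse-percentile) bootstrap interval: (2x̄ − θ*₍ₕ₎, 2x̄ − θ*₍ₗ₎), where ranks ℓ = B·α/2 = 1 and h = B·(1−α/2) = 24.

(8.1, 16.3)

Percentile endpoints at ranks 1 and 24: θ*₍1₎ = 7.3, θ*₍24₎ = 15.5.
Basic interval reflects these around x̄:
  lower = 2 × 11.8 − 15.5 = 8.1
  upper = 2 × 11.8 − 7.3 = 16.3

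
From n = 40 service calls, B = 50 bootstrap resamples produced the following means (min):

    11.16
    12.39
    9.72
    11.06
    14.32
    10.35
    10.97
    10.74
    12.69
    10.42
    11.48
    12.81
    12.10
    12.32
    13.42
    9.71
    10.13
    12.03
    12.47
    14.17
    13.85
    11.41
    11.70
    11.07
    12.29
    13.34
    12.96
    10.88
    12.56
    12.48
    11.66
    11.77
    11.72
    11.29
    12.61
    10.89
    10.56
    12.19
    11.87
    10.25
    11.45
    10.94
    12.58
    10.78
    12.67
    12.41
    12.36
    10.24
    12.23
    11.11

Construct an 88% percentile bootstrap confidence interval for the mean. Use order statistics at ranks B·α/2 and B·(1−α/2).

Sorted replicates: 9.71, 9.72, 10.13, 10.24, 10.25, 10.35, 10.42, 10.56, 10.74, 10.78, 10.88, 10.89, 10.94, 10.97, 11.06, 11.07, 11.11, 11.16, 11.29, 11.41, 11.45, 11.48, 11.66, 11.70, 11.72, 11.77, 11.87, 12.03, 12.10, 12.19, 12.23, 12.29, 12.32, 12.36, 12.39, 12.41, 12.47, 12.48, 12.56, 12.58, 12.61, 12.67, 12.69, 12.81, 12.96, 13.34, 13.42, 13.85, 14.17, 14.32
α = 0.12; lower rank = 50 × 0.060 = 3; upper rank = 50 × 0.940 = 47.
The 3rd smallest replicate is 10.13; the 47th is 13.42.

(10.13, 13.42)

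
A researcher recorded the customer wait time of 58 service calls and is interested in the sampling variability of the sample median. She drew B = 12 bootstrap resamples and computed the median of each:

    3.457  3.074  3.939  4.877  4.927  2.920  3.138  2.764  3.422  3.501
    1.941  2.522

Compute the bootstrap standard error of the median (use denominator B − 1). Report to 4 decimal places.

Bootstrap SE is the standard deviation of the 12 replicate medians.
Mean of replicates: (3.457 + 3.074 + 3.939 + 4.877 + 4.927 + 2.920 + 3.138 + 2.764 + 3.422 + 3.501 + 1.941 + 2.522) / 12 = 40.48200 / 12 = 3.37350
Sum of squared deviations: (+0.08350)² + (−0.29950)² + (+0.56550)² + (+1.50350)² + (+1.55350)² + (−0.45350)² + (−0.23550)² + (−0.60950)² + (+0.04850)² + (+0.12750)² + (−1.43250)² + (−0.85150)² = 8.51867
Variance = 8.51867 / 11 = 0.77442
SE* = √0.77442

SE* = 0.8800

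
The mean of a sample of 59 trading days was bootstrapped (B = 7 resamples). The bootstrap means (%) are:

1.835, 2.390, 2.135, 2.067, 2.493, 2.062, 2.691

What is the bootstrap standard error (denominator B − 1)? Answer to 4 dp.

Bootstrap SE is the standard deviation of the 7 replicate means.
Mean of replicates: (1.835 + 2.390 + 2.135 + 2.067 + 2.493 + 2.062 + 2.691) / 7 = 15.67300 / 7 = 2.23900
Sum of squared deviations: (−0.40400)² + (+0.15100)² + (−0.10400)² + (−0.17200)² + (+0.25400)² + (−0.17700)² + (+0.45200)² = 0.52657
Variance = 0.52657 / 6 = 0.08776
SE* = √0.08776

SE* = 0.2962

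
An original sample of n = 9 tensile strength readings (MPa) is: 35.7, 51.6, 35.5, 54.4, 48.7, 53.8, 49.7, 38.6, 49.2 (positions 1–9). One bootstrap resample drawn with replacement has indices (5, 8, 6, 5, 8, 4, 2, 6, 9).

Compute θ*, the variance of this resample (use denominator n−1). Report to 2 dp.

θ* = 37.14

Resample values: 48.7, 38.6, 53.8, 48.7, 38.6, 54.4, 51.6, 53.8, 49.2.
Mean = 48.6000; sum of squared deviations = 297.1000
s² = 297.1000 / 8 = 37.1375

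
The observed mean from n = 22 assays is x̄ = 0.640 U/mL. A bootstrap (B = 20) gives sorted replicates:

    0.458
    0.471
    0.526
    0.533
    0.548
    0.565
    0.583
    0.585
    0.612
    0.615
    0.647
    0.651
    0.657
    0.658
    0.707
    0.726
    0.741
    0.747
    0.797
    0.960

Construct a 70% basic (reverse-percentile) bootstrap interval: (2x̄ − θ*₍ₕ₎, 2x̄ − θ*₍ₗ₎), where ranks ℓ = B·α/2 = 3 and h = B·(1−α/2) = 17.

(0.539, 0.754)

Percentile endpoints at ranks 3 and 17: θ*₍3₎ = 0.526, θ*₍17₎ = 0.741.
Basic interval reflects these around x̄:
  lower = 2 × 0.640 − 0.741 = 0.539
  upper = 2 × 0.640 − 0.526 = 0.754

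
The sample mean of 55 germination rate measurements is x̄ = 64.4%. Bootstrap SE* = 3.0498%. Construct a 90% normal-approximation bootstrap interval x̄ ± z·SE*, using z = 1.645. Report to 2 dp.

(59.38, 69.42)

Margin = 1.645 × 3.0498 = 5.017
Interval: 64.4 ± 5.017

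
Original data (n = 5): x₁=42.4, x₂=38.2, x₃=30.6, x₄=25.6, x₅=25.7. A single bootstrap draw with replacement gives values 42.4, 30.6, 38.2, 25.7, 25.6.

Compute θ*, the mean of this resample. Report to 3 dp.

θ* = 32.500

Mean = (42.4 + 30.6 + 38.2 + 25.7 + 25.6) / 5 = 162.50 / 5 = 32.500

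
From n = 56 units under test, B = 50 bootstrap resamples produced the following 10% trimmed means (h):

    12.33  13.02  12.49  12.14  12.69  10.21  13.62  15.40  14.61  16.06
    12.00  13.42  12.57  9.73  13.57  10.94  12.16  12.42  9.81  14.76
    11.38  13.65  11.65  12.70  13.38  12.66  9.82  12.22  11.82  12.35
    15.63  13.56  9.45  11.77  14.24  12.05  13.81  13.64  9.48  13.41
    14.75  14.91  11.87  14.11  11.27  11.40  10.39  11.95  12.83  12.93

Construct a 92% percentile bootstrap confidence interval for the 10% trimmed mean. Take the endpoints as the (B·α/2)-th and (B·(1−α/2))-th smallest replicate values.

Sorted replicates: 9.45, 9.48, 9.73, 9.81, 9.82, 10.21, 10.39, 10.94, 11.27, 11.38, 11.40, 11.65, 11.77, 11.82, 11.87, 11.95, 12.00, 12.05, 12.14, 12.16, 12.22, 12.33, 12.35, 12.42, 12.49, 12.57, 12.66, 12.69, 12.70, 12.83, 12.93, 13.02, 13.38, 13.41, 13.42, 13.56, 13.57, 13.62, 13.64, 13.65, 13.81, 14.11, 14.24, 14.61, 14.75, 14.76, 14.91, 15.40, 15.63, 16.06
α = 0.08; lower rank = 50 × 0.040 = 2; upper rank = 50 × 0.960 = 48.
The 2nd smallest replicate is 9.48; the 48th is 15.40.

(9.48, 15.40)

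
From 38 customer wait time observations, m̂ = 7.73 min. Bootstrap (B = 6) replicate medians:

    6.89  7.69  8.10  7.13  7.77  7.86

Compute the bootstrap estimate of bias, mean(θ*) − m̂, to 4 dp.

bias = −0.1567

mean(θ*) = (6.89 + 7.69 + 8.10 + 7.13 + 7.77 + 7.86) / 6 = 7.57333
bias = 7.57333 − 7.73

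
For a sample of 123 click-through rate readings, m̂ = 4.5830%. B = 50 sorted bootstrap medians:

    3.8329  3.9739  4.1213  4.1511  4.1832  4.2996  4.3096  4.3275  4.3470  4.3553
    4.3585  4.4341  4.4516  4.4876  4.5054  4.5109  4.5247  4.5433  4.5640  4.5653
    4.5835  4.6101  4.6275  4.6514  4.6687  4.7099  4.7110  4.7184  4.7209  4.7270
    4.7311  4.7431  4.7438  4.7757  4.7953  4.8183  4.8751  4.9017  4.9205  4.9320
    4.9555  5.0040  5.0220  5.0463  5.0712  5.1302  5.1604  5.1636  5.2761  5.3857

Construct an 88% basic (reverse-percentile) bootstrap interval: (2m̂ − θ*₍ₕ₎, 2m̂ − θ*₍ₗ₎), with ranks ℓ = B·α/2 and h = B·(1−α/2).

(4.0056, 5.0447)

Percentile endpoints at ranks 3 and 47: θ*₍3₎ = 4.1213, θ*₍47₎ = 5.1604.
Basic interval reflects these around m̂:
  lower = 2 × 4.5830 − 5.1604 = 4.0056
  upper = 2 × 4.5830 − 4.1213 = 5.0447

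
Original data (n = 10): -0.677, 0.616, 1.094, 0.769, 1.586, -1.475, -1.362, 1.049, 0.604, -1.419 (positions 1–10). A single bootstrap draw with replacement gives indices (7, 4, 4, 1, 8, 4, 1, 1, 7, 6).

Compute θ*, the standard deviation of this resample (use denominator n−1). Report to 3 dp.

θ* = 1.017

Resample values: -1.362, 0.769, 0.769, -0.677, 1.049, 0.769, -0.677, -0.677, -1.362, -1.475.
Mean = -0.2874; sum of squared deviations = 9.3092
s² = 9.3092 / 9 = 1.0344
s = √1.0344 = 1.017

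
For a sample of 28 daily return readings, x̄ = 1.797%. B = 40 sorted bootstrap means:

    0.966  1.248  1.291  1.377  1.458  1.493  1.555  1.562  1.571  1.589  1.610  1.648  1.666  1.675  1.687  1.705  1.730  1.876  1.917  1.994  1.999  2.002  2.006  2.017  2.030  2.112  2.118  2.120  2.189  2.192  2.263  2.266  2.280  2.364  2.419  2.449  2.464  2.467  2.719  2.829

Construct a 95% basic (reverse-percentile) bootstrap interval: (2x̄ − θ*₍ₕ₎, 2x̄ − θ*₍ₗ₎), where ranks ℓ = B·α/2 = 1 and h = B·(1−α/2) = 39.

Percentile endpoints at ranks 1 and 39: θ*₍1₎ = 0.966, θ*₍39₎ = 2.719.
Basic interval reflects these around x̄:
  lower = 2 × 1.797 − 2.719 = 0.875
  upper = 2 × 1.797 − 0.966 = 2.628

(0.875, 2.628)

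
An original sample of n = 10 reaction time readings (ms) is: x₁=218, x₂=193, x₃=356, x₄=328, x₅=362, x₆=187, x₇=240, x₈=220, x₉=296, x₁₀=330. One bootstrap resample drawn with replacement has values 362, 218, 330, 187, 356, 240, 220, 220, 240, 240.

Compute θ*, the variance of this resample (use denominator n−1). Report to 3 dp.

θ* = 3999.567

Mean = 261.3000; sum of squared deviations = 35996.1000
s² = 35996.1000 / 9 = 3999.5667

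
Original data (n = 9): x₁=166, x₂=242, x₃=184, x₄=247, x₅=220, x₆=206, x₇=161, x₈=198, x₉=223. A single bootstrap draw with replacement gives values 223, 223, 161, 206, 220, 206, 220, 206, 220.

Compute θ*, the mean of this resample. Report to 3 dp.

θ* = 209.444

Mean = (223 + 223 + 161 + 206 + 220 + 206 + 220 + 206 + 220) / 9 = 1885.0 / 9 = 209.444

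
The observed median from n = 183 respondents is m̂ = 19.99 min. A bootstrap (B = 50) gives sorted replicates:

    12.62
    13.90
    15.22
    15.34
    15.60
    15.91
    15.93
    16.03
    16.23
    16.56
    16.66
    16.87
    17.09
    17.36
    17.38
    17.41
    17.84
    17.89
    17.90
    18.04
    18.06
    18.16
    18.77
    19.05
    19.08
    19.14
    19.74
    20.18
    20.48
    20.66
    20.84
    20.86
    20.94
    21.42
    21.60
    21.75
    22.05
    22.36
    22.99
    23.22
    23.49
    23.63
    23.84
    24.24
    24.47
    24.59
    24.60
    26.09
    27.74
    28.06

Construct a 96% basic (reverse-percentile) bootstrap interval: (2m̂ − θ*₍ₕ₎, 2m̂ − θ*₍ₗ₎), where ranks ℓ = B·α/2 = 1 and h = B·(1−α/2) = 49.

Percentile endpoints at ranks 1 and 49: θ*₍1₎ = 12.62, θ*₍49₎ = 27.74.
Basic interval reflects these around m̂:
  lower = 2 × 19.99 − 27.74 = 12.24
  upper = 2 × 19.99 − 12.62 = 27.36

(12.24, 27.36)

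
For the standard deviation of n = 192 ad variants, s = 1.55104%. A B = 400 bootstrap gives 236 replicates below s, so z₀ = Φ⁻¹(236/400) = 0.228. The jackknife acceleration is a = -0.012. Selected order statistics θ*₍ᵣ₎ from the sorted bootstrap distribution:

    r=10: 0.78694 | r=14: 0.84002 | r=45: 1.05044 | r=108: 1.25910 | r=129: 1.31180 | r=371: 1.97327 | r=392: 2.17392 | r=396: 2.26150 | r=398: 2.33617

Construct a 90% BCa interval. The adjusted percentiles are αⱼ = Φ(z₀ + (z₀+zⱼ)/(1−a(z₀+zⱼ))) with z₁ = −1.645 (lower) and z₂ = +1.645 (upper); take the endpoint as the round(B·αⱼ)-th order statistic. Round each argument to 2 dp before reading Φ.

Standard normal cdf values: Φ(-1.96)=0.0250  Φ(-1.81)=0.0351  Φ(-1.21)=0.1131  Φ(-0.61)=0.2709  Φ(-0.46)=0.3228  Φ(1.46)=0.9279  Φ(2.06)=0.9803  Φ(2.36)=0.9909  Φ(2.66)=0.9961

Lower: z₀ + z₁ = 0.228 + (-1.645) = -1.417; 1 − a(z₀+z₁) = 1 − (-0.012)(-1.417) = 0.9830; argument = 0.228 + (-1.417)/0.9830 = -1.2135 → -1.21.
α₁ = Φ(-1.21) = 0.1131; rank = round(400 × 0.1131) = 45; θ*₍45₎ = 1.05044.
Upper: z₀ + z₂ = 1.873; 1 − a(z₀+z₂) = 1.0225; argument = 2.0598 → 2.06; α₂ = 0.9803; rank = 392; θ*₍392₎ = 2.17392.

(1.05044, 2.17392)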